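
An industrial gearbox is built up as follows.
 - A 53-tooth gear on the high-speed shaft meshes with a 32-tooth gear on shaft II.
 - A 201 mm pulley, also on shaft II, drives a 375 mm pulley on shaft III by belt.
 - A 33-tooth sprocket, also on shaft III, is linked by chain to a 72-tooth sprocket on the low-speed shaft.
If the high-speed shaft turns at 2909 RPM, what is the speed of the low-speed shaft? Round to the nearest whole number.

Gear mesh: ratio = 32/53 = 0.60377, so shaft II turns at 2909 / 0.60377 = 4818 RPM.
Belt: ratio = 375/201 = 1.8657, so shaft III turns at 4818 / 1.8657 = 2582.5 RPM.
Chain: ratio = 72/33 = 2.1818, so the low-speed shaft turns at 2582.5 / 2.1818 = 1183.6 RPM.

1184 RPM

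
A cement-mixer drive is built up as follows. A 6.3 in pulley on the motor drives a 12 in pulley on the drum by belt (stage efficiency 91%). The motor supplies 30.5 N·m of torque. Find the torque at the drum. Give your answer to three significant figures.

Belt: ratio = 12/6.3 = 1.9048; torque at the drum = 30.5 × 1.9048 × 0.91 = 52.867 N·m.

52.9 N·m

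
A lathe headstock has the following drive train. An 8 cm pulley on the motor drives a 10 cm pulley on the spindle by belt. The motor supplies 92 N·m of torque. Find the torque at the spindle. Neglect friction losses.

115 N·m

Belt: ratio = 10/8 = 1.25; torque at the spindle = 92 × 1.25 = 115 N·m.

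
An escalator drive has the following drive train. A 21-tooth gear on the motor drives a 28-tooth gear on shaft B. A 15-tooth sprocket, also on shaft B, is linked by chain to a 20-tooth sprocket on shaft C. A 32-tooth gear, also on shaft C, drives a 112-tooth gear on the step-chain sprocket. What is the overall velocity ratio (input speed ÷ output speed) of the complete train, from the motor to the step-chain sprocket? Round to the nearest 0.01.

Each stage contributes driven/driver: gear mesh 28/21 = 1.3333, chain 20/15 = 1.3333, gear mesh 112/32 = 3.5.
Overall: 1.3333 × 1.3333 × 3.5 = 6.2222.

6.22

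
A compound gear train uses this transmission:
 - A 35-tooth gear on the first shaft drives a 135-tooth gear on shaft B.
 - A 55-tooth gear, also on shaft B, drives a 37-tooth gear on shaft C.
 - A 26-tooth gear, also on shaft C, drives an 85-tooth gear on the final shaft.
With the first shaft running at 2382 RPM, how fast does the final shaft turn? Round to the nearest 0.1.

Gear mesh: ratio = 135/35 = 3.8571, so shaft B turns at 2382 / 3.8571 = 617.56 RPM.
Gear mesh: ratio = 37/55 = 0.67273, so shaft C turns at 617.56 / 0.67273 = 917.99 RPM.
Gear mesh: ratio = 85/26 = 3.2692, so the final shaft turns at 917.99 / 3.2692 = 280.8 RPM.

280.8 RPM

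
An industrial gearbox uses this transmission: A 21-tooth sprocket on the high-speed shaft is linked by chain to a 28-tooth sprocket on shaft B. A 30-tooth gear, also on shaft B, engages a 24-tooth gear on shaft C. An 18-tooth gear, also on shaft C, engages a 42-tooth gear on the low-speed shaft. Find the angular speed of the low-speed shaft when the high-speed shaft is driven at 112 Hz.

45 Hz

Chain: ratio = 28/21 = 1.3333, so shaft B turns at 112 / 1.3333 = 84 Hz.
Gear mesh: ratio = 24/30 = 0.8, so shaft C turns at 84 / 0.8 = 105 Hz.
Gear mesh: ratio = 42/18 = 2.3333, so the low-speed shaft turns at 105 / 2.3333 = 45 Hz.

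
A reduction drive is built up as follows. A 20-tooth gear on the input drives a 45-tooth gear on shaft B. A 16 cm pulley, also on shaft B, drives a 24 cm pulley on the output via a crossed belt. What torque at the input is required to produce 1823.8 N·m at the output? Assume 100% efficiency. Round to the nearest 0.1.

540.4 N·m

Overall ratio R = 2.25 × 1.5 = 3.375.
Input torque = output torque / R = 1823.8 / 3.375 = 540.39 N·m.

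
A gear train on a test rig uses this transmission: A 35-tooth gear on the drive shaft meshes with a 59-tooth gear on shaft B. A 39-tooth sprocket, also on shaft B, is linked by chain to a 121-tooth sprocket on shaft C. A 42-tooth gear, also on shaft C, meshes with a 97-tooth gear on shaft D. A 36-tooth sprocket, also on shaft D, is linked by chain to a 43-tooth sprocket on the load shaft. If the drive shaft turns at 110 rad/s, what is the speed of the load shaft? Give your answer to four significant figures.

7.624 rad/s

Gear mesh: ratio = 59/35 = 1.6857, so shaft B turns at 110 / 1.6857 = 65.254 rad/s.
Chain: ratio = 121/39 = 3.1026, so shaft C turns at 65.254 / 3.1026 = 21.032 rad/s.
Gear mesh: ratio = 97/42 = 2.3095, so shaft D turns at 21.032 / 2.3095 = 9.1068 rad/s.
Chain: ratio = 43/36 = 1.1944, so the load shaft turns at 9.1068 / 1.1944 = 7.6243 rad/s.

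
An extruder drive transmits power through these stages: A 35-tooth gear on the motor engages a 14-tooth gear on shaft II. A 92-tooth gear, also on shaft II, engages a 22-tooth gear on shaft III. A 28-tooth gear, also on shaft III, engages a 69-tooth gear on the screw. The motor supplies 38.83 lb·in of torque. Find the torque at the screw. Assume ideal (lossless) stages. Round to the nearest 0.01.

9.15 lb·in

gear mesh 14/35 = 0.4 → τ = 38.83·0.4 = 15.532 lb·in
gear mesh 22/92 = 0.23913 → τ = 15.532·0.23913 = 3.7142 lb·in
gear mesh 69/28 = 2.4643 → τ = 3.7142·2.4643 = 9.1528 lb·in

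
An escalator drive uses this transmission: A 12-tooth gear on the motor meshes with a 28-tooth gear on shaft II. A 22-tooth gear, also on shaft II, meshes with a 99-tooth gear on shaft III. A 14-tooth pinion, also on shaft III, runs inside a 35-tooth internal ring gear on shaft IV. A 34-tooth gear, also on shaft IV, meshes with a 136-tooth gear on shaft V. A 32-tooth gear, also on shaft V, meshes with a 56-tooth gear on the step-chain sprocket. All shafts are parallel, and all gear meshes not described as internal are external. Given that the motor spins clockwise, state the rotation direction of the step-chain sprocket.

the motor → shaft II: external mesh, 1 reversal → CCW.
shaft II → shaft III: external mesh, 1 reversal → CW.
shaft III → shaft IV: internal mesh, same direction → CW.
shaft IV → shaft V: external mesh, 1 reversal → CCW.
shaft V → the step-chain sprocket: external mesh, 1 reversal → CW.
4 reversals in total — an even number — so the step-chain sprocket turns the same way as the motor.

clockwise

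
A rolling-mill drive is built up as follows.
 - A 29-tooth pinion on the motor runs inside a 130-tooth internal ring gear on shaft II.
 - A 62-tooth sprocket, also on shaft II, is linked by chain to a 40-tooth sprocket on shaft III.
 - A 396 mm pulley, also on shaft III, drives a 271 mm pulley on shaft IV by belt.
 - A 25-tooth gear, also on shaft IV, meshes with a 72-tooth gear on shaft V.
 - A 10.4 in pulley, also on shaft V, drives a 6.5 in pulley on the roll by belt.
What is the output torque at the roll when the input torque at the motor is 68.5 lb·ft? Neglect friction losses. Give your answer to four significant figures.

244.0 lb·ft

internal gear 130/29 = 4.4828 → τ = 68.5·4.4828 = 307.07 lb·ft
chain 40/62 = 0.64516 → τ = 307.07·0.64516 = 198.11 lb·ft
belt 271/396 = 0.68434 → τ = 198.11·0.68434 = 135.57 lb·ft
gear mesh 72/25 = 2.88 → τ = 135.57·2.88 = 390.45 lb·ft
belt 6.5/10.4 = 0.625 → τ = 390.45·0.625 = 244.03 lb·ft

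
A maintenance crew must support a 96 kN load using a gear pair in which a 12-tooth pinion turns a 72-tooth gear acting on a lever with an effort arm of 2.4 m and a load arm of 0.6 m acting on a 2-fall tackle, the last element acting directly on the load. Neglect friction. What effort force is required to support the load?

Gear pair MA = 72/12 = 6.
Lever MA = effort arm / load arm = 2.4/0.6 = 4.
Block-and-tackle MA = number of supporting rope parts = 2.
Combined ideal MA = 6 × 4 × 2 = 48.
Effort = load / MA = 96 / 48 = 2 kN.

2 kN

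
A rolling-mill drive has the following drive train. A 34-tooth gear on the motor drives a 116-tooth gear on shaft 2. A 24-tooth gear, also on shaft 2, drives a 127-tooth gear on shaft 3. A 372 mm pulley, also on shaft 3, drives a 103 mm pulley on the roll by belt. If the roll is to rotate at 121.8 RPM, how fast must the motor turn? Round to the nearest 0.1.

Overall ratio R = 3.4118 × 5.2917 × 0.27688 = 4.9988.
Required input speed = output speed × R = 121.8 × 4.9988 = 608.85 RPM.

608.9 RPM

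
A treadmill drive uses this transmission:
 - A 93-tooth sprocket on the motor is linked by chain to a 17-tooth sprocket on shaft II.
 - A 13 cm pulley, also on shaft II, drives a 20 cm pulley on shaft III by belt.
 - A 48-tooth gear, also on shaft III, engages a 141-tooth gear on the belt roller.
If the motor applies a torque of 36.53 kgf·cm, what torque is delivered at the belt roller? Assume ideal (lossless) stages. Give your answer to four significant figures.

30.18 kgf·cm

chain 17/93 = 0.1828 → τ = 36.53·0.1828 = 6.6775 kgf·cm
belt 20/13 = 1.5385 → τ = 6.6775·1.5385 = 10.273 kgf·cm
gear mesh 141/48 = 2.9375 → τ = 10.273·2.9375 = 30.177 kgf·cm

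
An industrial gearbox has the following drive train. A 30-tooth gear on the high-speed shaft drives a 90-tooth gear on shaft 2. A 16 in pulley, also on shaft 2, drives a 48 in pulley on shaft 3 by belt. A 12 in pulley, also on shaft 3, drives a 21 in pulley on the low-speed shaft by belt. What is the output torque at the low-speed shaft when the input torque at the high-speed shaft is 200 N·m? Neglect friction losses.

3150 N·m

After the gear mesh (90/30): 200 × 3 = 600 N·m
After the belt (48/16): 600 × 3 = 1800 N·m
After the belt (21/12): 1800 × 1.75 = 3150 N·m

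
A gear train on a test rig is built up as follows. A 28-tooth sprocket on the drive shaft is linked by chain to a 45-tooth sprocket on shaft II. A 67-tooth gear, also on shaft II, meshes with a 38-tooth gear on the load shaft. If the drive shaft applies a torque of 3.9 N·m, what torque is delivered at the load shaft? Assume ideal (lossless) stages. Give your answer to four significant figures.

After the chain (45/28): 3.9 × 1.6071 = 6.2679 N·m
After the gear mesh (38/67): 6.2679 × 0.56716 = 3.5549 N·m

3.555 N·m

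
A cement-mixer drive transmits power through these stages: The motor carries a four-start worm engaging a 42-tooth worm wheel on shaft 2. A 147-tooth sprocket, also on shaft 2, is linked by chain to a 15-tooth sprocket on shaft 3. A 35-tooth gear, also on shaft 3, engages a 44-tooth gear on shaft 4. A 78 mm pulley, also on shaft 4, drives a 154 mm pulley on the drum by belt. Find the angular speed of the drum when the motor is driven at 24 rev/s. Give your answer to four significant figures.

9.025 rev/s

Worm: ratio = 42/4 = 10.5, so shaft 2 turns at 24 / 10.5 = 2.2857 rev/s.
Chain: ratio = 15/147 = 0.10204, so shaft 3 turns at 2.2857 / 0.10204 = 22.4 rev/s.
Gear mesh: ratio = 44/35 = 1.2571, so shaft 4 turns at 22.4 / 1.2571 = 17.818 rev/s.
Belt: ratio = 154/78 = 1.9744, so the drum turns at 17.818 / 1.9744 = 9.0248 rev/s.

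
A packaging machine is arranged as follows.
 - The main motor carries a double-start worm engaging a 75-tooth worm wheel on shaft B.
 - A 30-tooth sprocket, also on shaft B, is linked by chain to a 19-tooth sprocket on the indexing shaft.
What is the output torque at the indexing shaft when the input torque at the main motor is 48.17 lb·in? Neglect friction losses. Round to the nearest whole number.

1144 lb·in

After the worm (75/2): 48.17 × 37.5 = 1806.4 lb·in
After the chain (19/30): 1806.4 × 0.63333 = 1144 lb·in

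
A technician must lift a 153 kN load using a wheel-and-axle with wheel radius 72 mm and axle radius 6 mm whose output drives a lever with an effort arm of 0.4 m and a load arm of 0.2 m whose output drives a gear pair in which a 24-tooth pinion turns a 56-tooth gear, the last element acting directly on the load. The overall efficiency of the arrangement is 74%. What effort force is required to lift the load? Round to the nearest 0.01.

Wheel-and-axle MA = R/r = 72/6 = 12.
Lever MA = effort arm / load arm = 0.4/0.2 = 2.
Gear pair MA = 56/24 = 2.3333.
Combined ideal MA = 12 × 2 × 2.3333 = 56.
Actual MA = 56 × 0.74 = 41.44.
Effort = load / actual MA = 153 / 41.44 = 3.6921 kN.

3.69 kN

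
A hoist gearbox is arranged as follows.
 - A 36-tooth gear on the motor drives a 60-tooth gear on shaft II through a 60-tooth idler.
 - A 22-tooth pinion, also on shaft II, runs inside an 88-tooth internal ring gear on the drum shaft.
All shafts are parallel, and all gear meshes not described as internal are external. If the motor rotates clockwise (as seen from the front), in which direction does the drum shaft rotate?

clockwise

the motor → shaft II: driver → idler → driven is 2 external meshes, 2 reversals → CW.
shaft II → the drum shaft: internal mesh, same direction → CW.
2 reversals in total — an even number — so the drum shaft turns the same way as the motor.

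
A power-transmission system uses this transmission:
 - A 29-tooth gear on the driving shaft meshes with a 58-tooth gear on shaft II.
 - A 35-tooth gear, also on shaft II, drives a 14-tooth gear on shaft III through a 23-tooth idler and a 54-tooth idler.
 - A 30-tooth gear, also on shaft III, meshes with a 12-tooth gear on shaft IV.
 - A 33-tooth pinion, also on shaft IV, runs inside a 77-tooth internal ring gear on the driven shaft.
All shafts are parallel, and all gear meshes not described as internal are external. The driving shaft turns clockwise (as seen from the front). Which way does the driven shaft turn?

counterclockwise

the driving shaft → shaft II: external mesh, 1 reversal → CCW.
shaft II → shaft III: driver → idler → idler → driven is 3 external meshes, 3 reversals → CW.
shaft III → shaft IV: external mesh, 1 reversal → CCW.
shaft IV → the driven shaft: internal mesh, same direction → CCW.
5 reversals in total — an odd number — so the driven shaft turns opposite to the driving shaft.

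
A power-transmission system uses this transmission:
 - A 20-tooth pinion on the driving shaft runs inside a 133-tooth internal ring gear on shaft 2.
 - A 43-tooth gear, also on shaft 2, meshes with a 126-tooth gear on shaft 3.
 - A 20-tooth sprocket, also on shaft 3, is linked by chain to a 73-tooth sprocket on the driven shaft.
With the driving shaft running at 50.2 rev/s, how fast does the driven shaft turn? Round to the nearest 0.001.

Internal gear: ratio = 133/20 = 6.65, so shaft 2 turns at 50.2 / 6.65 = 7.5489 rev/s.
Gear mesh: ratio = 126/43 = 2.9302, so shaft 3 turns at 7.5489 / 2.9302 = 2.5762 rev/s.
Chain: ratio = 73/20 = 3.65, so the driven shaft turns at 2.5762 / 3.65 = 0.70581 rev/s.

0.706 rev/s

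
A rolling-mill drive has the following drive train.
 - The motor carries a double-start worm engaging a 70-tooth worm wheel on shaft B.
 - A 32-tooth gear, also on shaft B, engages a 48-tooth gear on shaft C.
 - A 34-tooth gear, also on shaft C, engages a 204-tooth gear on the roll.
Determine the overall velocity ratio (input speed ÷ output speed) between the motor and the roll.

Each stage contributes driven/driver: worm 70/2 = 35, gear mesh 48/32 = 1.5, gear mesh 204/34 = 6.
Overall: 35 × 1.5 × 6 = 315.

315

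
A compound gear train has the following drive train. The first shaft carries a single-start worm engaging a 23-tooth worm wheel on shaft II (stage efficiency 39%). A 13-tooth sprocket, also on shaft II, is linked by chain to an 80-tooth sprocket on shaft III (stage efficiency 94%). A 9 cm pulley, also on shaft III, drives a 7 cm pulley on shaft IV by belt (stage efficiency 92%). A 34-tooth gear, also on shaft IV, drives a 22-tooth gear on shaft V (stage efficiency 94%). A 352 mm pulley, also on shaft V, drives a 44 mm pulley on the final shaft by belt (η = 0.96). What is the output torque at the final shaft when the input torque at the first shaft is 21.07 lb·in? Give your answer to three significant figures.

57.1 lb·in

worm 23/1 = 23 → τ = 21.07·23·0.39 = 189 lb·in
chain 80/13 = 6.1538 → τ = 189·6.1538·0.94 = 1093.3 lb·in
belt 7/9 = 0.77778 → τ = 1093.3·0.77778·0.92 = 782.3 lb·in
gear mesh 22/34 = 0.64706 → τ = 782.3·0.64706·0.94 = 475.82 lb·in
belt 44/352 = 0.125 → τ = 475.82·0.125·0.96 = 57.099 lb·in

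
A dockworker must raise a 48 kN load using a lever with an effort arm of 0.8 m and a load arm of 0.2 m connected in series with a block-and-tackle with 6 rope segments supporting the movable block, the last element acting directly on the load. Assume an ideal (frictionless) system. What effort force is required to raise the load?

Lever MA = effort arm / load arm = 0.8/0.2 = 4.
Block-and-tackle MA = number of supporting rope parts = 6.
Combined ideal MA = 4 × 6 = 24.
Effort = load / MA = 48 / 24 = 2 kN.

2 kN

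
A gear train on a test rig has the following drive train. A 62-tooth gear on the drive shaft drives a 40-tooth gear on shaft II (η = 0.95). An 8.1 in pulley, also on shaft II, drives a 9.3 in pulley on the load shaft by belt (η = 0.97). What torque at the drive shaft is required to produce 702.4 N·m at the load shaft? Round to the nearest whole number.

1029 N·m

Overall ratio R = 0.64516 × 1.1481 = 0.74074; overall efficiency η = 0.95 × 0.97 = 0.9215.
Input torque = output torque / (R × η) = 702.4 / (0.74074 × 0.9215) = 1029 N·m.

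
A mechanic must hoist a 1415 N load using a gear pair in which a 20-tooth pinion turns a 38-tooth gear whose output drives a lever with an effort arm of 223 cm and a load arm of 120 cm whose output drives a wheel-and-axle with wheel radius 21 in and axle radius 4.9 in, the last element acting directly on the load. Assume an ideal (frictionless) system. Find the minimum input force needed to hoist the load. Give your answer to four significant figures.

Gear pair MA = 38/20 = 1.9.
Lever MA = effort arm / load arm = 223/120 = 1.8583.
Wheel-and-axle MA = R/r = 21/4.9 = 4.2857.
Combined ideal MA = 1.9 × 1.8583 × 4.2857 = 15.132.
Effort = load / MA = 1415 / 15.132 = 93.51 N.

93.51 N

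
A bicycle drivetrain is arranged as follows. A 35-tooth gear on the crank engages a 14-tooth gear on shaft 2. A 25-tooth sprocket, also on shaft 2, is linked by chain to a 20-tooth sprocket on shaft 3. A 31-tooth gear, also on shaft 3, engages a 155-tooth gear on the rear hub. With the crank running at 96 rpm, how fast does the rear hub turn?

gear mesh 14/35 = 0.4 → 96/0.4 = 240 rpm
chain 20/25 = 0.8 → 240/0.8 = 300 rpm
gear mesh 155/31 = 5 → 300/5 = 60 rpm

60 rpm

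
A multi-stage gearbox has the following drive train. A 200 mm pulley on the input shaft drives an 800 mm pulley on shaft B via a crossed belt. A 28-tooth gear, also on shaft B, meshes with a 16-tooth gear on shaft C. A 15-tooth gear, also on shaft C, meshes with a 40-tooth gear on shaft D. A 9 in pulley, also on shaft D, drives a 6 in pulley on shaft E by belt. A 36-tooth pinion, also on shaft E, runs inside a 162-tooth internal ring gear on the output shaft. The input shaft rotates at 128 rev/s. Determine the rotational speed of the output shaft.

the input shaft → shaft B (belt, 800/200): 128 ÷ 4 = 32 rev/s
shaft B → shaft C (gear mesh, 16/28): 32 ÷ 0.57143 = 56 rev/s
shaft C → shaft D (gear mesh, 40/15): 56 ÷ 2.6667 = 21 rev/s
shaft D → shaft E (belt, 6/9): 21 ÷ 0.66667 = 31.5 rev/s
shaft E → the output shaft (internal gear, 162/36): 31.5 ÷ 4.5 = 7 rev/s

7 rev/s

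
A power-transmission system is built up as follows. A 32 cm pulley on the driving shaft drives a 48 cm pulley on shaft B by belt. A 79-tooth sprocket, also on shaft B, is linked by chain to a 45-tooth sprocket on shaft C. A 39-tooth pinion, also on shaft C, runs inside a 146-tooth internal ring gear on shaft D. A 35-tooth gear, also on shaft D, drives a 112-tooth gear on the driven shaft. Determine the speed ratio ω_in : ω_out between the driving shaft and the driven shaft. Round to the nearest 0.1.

10.2

Each stage contributes driven/driver: belt 48/32 = 1.5, chain 45/79 = 0.56962, internal gear 146/39 = 3.7436, gear mesh 112/35 = 3.2.
Overall: 1.5 × 0.56962 × 3.7436 × 3.2 = 10.236.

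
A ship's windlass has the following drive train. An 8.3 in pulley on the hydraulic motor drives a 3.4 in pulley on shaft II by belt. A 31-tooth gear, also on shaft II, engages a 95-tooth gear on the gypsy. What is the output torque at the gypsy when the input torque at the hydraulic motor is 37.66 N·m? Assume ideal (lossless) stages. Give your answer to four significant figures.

belt 3.4/8.3 = 0.40964 → τ = 37.66·0.40964 = 15.427 N·m
gear mesh 95/31 = 3.0645 → τ = 15.427·3.0645 = 47.276 N·m

47.28 N·m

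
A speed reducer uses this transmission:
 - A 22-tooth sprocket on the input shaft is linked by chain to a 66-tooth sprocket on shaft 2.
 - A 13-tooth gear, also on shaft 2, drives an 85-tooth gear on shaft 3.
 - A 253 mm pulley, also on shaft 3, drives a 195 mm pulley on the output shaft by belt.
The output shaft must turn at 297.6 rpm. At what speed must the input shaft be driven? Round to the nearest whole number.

4499 rpm

Overall ratio R = 3 × 6.5385 × 0.77075 = 15.119.
Required input speed = output speed × R = 297.6 × 15.119 = 4499.3 rpm.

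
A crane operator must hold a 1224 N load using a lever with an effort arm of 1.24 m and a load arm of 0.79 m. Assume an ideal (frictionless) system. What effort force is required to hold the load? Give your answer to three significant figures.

780 N

Lever MA = effort arm / load arm = 1.24/0.79 = 1.5696.
Effort = load / MA = 1224 / 1.5696 = 779.81 N.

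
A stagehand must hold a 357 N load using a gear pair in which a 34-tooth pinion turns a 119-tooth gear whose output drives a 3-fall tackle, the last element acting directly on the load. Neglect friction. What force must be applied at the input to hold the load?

Gear pair MA = 119/34 = 3.5.
Block-and-tackle MA = number of supporting rope parts = 3.
Combined ideal MA = 3.5 × 3 = 10.5.
Effort = load / MA = 357 / 10.5 = 34 N.

34 N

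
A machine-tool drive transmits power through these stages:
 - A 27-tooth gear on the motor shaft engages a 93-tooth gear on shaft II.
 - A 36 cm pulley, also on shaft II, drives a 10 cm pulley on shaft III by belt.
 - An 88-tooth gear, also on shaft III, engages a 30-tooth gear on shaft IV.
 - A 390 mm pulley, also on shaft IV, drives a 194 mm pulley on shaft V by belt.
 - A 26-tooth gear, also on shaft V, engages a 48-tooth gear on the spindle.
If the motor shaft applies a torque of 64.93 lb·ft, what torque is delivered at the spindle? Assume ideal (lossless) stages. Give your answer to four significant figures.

19.45 lb·ft

gear mesh 93/27 = 3.4444 → τ = 64.93·3.4444 = 223.65 lb·ft
belt 10/36 = 0.27778 → τ = 223.65·0.27778 = 62.124 lb·ft
gear mesh 30/88 = 0.34091 → τ = 62.124·0.34091 = 21.179 lb·ft
belt 194/390 = 0.49744 → τ = 21.179·0.49744 = 10.535 lb·ft
gear mesh 48/26 = 1.8462 → τ = 10.535·1.8462 = 19.449 lb·ft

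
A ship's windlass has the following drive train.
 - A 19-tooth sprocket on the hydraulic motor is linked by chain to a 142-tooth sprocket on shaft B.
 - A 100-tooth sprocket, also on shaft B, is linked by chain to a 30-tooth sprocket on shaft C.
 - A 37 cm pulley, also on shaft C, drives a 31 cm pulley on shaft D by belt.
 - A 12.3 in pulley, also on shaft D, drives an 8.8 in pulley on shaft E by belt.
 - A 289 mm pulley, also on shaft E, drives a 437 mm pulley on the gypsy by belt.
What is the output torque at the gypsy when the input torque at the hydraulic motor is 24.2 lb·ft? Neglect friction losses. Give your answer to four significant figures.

chain 142/19 = 7.4737 → τ = 24.2·7.4737 = 180.86 lb·ft
chain 30/100 = 0.3 → τ = 180.86·0.3 = 54.259 lb·ft
belt 31/37 = 0.83784 → τ = 54.259·0.83784 = 45.46 lb·ft
belt 8.8/12.3 = 0.71545 → τ = 45.46·0.71545 = 32.524 lb·ft
belt 437/289 = 1.5121 → τ = 32.524·1.5121 = 49.18 lb·ft

49.18 lb·ft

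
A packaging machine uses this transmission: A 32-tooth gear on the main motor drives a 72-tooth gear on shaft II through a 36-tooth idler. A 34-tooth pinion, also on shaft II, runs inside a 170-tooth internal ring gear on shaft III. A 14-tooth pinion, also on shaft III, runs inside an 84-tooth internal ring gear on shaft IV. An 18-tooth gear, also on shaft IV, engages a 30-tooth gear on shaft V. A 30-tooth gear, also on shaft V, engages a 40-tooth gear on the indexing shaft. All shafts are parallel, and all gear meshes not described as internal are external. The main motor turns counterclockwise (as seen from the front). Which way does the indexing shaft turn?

the main motor → shaft II: driver → idler → driven is 2 external meshes, 2 reversals → CCW.
shaft II → shaft III: internal mesh, same direction → CCW.
shaft III → shaft IV: internal mesh, same direction → CCW.
shaft IV → shaft V: external mesh, 1 reversal → CW.
shaft V → the indexing shaft: external mesh, 1 reversal → CCW.
4 reversals in total — an even number — so the indexing shaft turns the same way as the main motor.

counterclockwise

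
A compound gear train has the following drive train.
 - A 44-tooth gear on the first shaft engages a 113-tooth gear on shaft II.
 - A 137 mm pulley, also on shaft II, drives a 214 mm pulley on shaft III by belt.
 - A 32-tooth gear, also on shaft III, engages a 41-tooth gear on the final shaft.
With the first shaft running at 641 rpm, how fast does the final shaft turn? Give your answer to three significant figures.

125 rpm

Gear mesh: ratio = 113/44 = 2.5682, so shaft II turns at 641 / 2.5682 = 249.59 rpm.
Belt: ratio = 214/137 = 1.562, so shaft III turns at 249.59 / 1.562 = 159.79 rpm.
Gear mesh: ratio = 41/32 = 1.2812, so the final shaft turns at 159.79 / 1.2812 = 124.71 rpm.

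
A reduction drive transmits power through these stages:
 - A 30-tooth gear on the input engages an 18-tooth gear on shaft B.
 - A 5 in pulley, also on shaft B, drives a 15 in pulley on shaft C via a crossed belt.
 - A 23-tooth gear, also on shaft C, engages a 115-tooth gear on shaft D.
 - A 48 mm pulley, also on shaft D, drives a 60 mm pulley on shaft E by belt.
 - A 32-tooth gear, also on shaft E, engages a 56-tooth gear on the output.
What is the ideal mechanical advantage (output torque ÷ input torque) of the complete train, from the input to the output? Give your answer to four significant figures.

Each stage contributes driven/driver: gear mesh 18/30 = 0.6, belt 15/5 = 3, gear mesh 115/23 = 5, belt 60/48 = 1.25, gear mesh 56/32 = 1.75.
Overall: 0.6 × 3 × 5 × 1.25 × 1.75 = 19.688.

19.69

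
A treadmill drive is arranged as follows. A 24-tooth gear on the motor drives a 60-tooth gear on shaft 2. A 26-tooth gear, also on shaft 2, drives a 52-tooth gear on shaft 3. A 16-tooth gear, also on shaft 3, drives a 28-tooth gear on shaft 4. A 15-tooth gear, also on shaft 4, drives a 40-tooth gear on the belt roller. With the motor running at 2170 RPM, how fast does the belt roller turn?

93 RPM

Gear mesh: ratio = 60/24 = 2.5, so shaft 2 turns at 2170 / 2.5 = 868 RPM.
Gear mesh: ratio = 52/26 = 2, so shaft 3 turns at 868 / 2 = 434 RPM.
Gear mesh: ratio = 28/16 = 1.75, so shaft 4 turns at 434 / 1.75 = 248 RPM.
Gear mesh: ratio = 40/15 = 2.6667, so the belt roller turns at 248 / 2.6667 = 93 RPM.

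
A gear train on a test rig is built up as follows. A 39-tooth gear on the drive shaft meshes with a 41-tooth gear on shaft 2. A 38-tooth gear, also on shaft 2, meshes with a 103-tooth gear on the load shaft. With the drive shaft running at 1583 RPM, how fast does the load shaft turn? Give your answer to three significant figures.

556 RPM

the drive shaft → shaft 2 (gear mesh, 41/39): 1583 ÷ 1.0513 = 1505.8 RPM
shaft 2 → the load shaft (gear mesh, 103/38): 1505.8 ÷ 2.7105 = 555.53 RPM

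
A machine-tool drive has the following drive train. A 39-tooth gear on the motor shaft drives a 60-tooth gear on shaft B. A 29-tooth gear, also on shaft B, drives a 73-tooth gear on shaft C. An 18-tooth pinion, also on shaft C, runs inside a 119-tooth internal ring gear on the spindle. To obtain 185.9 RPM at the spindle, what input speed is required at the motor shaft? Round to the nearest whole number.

Overall ratio R = 1.5385 × 2.5172 × 6.6111 = 25.603.
Required input speed = output speed × R = 185.9 × 25.603 = 4759.5 RPM.

4760 RPM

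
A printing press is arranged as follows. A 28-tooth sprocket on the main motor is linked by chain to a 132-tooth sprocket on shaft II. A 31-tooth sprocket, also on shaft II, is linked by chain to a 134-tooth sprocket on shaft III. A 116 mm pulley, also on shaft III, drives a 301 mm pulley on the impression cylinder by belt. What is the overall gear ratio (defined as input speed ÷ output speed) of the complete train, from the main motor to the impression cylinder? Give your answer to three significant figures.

Each stage contributes driven/driver: chain 132/28 = 4.7143, chain 134/31 = 4.3226, belt 301/116 = 2.5948.
Overall: 4.7143 × 4.3226 × 2.5948 = 52.877.

52.9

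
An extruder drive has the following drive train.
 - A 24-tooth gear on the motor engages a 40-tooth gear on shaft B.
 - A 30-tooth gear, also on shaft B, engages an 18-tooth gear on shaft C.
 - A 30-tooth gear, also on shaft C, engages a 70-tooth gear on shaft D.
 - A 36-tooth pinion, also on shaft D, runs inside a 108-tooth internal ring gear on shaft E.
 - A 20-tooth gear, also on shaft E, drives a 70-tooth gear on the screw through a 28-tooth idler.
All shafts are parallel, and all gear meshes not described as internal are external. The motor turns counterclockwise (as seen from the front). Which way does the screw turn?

clockwise

the motor → shaft B: external mesh, 1 reversal → CW.
shaft B → shaft C: external mesh, 1 reversal → CCW.
shaft C → shaft D: external mesh, 1 reversal → CW.
shaft D → shaft E: internal mesh, same direction → CW.
shaft E → the screw: driver → idler → driven is 2 external meshes, 2 reversals → CW.
5 reversals in total — an odd number — so the screw turns opposite to the motor.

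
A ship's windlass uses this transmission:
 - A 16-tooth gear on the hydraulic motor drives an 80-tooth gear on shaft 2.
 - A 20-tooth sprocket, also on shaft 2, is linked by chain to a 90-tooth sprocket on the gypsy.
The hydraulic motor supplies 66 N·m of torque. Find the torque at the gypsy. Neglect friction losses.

gear mesh 80/16 = 5 → τ = 66·5 = 330 N·m
chain 90/20 = 4.5 → τ = 330·4.5 = 1485 N·m

1485 N·m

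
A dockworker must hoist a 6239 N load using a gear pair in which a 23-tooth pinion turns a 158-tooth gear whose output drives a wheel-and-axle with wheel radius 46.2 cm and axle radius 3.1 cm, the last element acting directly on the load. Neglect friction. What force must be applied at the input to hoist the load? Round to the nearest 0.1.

Gear pair MA = 158/23 = 6.8696.
Wheel-and-axle MA = R/r = 46.2/3.1 = 14.903.
Combined ideal MA = 6.8696 × 14.903 = 102.38.
Effort = load / MA = 6239 / 102.38 = 60.94 N.

60.9 N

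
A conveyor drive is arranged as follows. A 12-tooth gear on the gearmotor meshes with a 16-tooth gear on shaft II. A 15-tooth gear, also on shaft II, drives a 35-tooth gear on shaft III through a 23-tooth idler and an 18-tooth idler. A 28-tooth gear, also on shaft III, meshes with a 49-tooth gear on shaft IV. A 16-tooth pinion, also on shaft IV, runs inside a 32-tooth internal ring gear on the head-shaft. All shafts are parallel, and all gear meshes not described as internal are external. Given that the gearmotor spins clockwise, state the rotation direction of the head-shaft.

the gearmotor → shaft II: external mesh, 1 reversal → CCW.
shaft II → shaft III: driver → idler → idler → driven is 3 external meshes, 3 reversals → CW.
shaft III → shaft IV: external mesh, 1 reversal → CCW.
shaft IV → the head-shaft: internal mesh, same direction → CCW.
5 reversals in total — an odd number — so the head-shaft turns opposite to the gearmotor.

anticlockwise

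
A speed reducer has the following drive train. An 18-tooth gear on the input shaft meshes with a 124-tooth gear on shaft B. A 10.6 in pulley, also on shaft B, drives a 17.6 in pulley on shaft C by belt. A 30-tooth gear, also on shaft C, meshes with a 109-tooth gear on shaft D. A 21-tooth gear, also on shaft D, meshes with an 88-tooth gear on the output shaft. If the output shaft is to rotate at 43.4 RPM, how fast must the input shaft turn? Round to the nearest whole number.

7558 RPM

Overall ratio R = 6.8889 × 1.6604 × 3.6333 × 4.1905 = 174.15.
Required input speed = output speed × R = 43.4 × 174.15 = 7558.1 RPM.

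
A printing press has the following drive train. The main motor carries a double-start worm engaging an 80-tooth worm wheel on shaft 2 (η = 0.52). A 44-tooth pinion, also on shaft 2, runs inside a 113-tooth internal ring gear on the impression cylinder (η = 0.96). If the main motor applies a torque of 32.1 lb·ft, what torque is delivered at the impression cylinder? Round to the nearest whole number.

After the worm (80/2): 32.1 × 40 × 0.52 = 667.68 lb·ft
After the internal gear (113/44): 667.68 × 2.5682 × 0.96 = 1646.1 lb·ft

1646 lb·ft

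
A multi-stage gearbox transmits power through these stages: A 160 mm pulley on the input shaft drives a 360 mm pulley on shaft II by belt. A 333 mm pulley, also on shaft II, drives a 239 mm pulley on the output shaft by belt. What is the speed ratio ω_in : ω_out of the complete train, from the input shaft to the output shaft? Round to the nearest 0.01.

Each stage contributes driven/driver: belt 360/160 = 2.25, belt 239/333 = 0.71772.
Overall: 2.25 × 0.71772 = 1.6149.

1.61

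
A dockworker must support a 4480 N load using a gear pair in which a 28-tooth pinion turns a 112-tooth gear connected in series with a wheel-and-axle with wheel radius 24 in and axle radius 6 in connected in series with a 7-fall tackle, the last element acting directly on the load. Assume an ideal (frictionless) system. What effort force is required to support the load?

40 N

Gear pair MA = 112/28 = 4.
Wheel-and-axle MA = R/r = 24/6 = 4.
Block-and-tackle MA = number of supporting rope parts = 7.
Combined ideal MA = 4 × 4 × 7 = 112.
Effort = load / MA = 4480 / 112 = 40 N.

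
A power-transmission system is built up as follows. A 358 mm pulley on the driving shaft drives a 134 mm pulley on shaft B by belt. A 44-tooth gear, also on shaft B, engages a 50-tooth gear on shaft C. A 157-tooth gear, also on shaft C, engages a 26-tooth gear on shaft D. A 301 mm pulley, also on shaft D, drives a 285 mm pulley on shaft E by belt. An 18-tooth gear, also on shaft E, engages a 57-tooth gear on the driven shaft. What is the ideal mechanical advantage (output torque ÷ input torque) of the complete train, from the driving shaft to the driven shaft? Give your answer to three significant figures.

0.211

Each stage contributes driven/driver: belt 134/358 = 0.3743, gear mesh 50/44 = 1.1364, gear mesh 26/157 = 0.16561, belt 285/301 = 0.94684, gear mesh 57/18 = 3.1667.
Overall: 0.3743 × 1.1364 × 0.16561 × 0.94684 × 3.1667 = 0.2112.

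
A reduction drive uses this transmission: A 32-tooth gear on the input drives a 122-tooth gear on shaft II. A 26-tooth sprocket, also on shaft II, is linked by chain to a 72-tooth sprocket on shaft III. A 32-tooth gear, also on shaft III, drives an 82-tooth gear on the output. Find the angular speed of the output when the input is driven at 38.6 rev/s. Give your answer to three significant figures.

1.43 rev/s

gear mesh 122/32 = 3.8125 → 38.6/3.8125 = 10.125 rev/s
chain 72/26 = 2.7692 → 10.125/2.7692 = 3.6561 rev/s
gear mesh 82/32 = 2.5625 → 3.6561/2.5625 = 1.4268 rev/s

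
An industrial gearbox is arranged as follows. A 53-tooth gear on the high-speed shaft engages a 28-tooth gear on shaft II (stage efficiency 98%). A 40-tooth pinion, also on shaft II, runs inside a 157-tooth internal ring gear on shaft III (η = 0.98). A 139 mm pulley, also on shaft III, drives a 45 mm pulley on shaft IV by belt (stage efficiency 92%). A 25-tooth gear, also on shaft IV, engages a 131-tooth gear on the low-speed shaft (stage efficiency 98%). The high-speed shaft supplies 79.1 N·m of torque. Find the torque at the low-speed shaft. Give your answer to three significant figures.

After the gear mesh (28/53): 79.1 × 0.5283 × 0.98 = 40.953 N·m
After the internal gear (157/40): 40.953 × 3.925 × 0.98 = 157.53 N·m
After the belt (45/139): 157.53 × 0.32374 × 0.92 = 46.918 N·m
After the gear mesh (131/25): 46.918 × 5.24 × 0.98 = 240.93 N·m

241 N·m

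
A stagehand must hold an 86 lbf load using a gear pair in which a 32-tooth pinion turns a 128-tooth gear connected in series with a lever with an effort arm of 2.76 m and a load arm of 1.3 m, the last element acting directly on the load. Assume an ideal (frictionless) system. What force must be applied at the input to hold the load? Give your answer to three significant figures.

10.1 lbf

Gear pair MA = 128/32 = 4.
Lever MA = effort arm / load arm = 2.76/1.3 = 2.1231.
Combined ideal MA = 4 × 2.1231 = 8.4923.
Effort = load / MA = 86 / 8.4923 = 10.127 lbf.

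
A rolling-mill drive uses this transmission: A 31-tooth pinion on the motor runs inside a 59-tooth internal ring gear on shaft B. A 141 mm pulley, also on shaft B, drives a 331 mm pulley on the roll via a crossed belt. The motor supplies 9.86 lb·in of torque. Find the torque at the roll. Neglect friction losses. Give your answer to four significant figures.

Internal gear: ratio = 59/31 = 1.9032; torque at shaft B = 9.86 × 1.9032 = 18.766 lb·in.
Belt: ratio = 331/141 = 2.3475; torque at the roll = 18.766 × 2.3475 = 44.053 lb·in.

44.05 lb·in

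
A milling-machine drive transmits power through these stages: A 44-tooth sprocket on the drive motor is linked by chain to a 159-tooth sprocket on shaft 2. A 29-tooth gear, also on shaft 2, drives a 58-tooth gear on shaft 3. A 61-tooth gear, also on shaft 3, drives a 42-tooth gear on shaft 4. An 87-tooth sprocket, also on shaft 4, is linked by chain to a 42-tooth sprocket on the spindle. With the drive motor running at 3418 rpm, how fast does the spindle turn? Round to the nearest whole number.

Chain: ratio = 159/44 = 3.6136, so shaft 2 turns at 3418 / 3.6136 = 945.86 rpm.
Gear mesh: ratio = 58/29 = 2, so shaft 3 turns at 945.86 / 2 = 472.93 rpm.
Gear mesh: ratio = 42/61 = 0.68852, so shaft 4 turns at 472.93 / 0.68852 = 686.88 rpm.
Chain: ratio = 42/87 = 0.48276, so the spindle turns at 686.88 / 0.48276 = 1422.8 rpm.

1423 rpm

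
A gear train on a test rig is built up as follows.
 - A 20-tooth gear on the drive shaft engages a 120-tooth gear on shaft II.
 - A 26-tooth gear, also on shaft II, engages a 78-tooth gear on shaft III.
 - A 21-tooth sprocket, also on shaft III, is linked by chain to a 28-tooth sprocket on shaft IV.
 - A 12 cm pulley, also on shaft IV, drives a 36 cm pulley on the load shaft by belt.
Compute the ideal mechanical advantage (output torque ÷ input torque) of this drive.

Each stage contributes driven/driver: gear mesh 120/20 = 6, gear mesh 78/26 = 3, chain 28/21 = 1.3333, belt 36/12 = 3.
Overall: 6 × 3 × 1.3333 × 3 = 72.

72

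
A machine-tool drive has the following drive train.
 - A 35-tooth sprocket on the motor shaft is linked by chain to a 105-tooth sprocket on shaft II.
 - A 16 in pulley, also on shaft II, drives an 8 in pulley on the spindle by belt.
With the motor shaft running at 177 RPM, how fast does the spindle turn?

Chain: ratio = 105/35 = 3, so shaft II turns at 177 / 3 = 59 RPM.
Belt: ratio = 8/16 = 0.5, so the spindle turns at 59 / 0.5 = 118 RPM.

118 RPM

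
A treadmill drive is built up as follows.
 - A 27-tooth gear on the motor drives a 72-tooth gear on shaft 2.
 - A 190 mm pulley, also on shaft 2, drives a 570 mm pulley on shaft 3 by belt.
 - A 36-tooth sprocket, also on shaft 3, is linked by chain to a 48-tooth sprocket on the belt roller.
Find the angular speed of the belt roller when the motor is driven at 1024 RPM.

Gear mesh: ratio = 72/27 = 2.6667, so shaft 2 turns at 1024 / 2.6667 = 384 RPM.
Belt: ratio = 570/190 = 3, so shaft 3 turns at 384 / 3 = 128 RPM.
Chain: ratio = 48/36 = 1.3333, so the belt roller turns at 128 / 1.3333 = 96 RPM.

96 RPM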